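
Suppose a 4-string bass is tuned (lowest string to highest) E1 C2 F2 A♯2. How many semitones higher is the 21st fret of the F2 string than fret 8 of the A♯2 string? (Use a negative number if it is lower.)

F2 at fret 21 → D4 (MIDI 62); A♯2 at fret 8 → F♯3 (MIDI 54).
62 − 54 = 8, so the two pitches are 8 semitones apart.

8 semitones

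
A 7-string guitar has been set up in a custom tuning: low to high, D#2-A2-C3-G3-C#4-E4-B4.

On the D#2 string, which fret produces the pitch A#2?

A#2 is 7 semitones above the open D#2 (D#–E–F–F#–G–G#–A–A#), so it sits at fret 7.

7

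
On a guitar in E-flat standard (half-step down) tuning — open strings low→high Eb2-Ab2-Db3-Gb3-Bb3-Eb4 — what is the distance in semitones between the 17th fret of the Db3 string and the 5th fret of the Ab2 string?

17 semitones

Db3 at fret 17 → Gb4 (MIDI 66); Ab2 at fret 5 → Db3 (MIDI 49).
66 − 49 = 17, so the two pitches are 17 semitones apart, with Gb4 the higher.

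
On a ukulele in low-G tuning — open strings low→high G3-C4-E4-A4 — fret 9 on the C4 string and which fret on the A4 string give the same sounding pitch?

C4 at fret 9 is C4 + 9 semitones = A4.
The open A4 string is 9 semitones above the open C4, so the same pitch on the A4 string lies at fret 9 − 9 = 0.

0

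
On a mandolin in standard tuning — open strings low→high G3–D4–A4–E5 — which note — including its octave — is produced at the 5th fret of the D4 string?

Each fret is one semitone, so D4 + 5 = G4.

G4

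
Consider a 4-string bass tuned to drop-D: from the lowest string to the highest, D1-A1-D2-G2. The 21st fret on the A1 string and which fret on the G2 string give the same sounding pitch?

A1 at fret 21 is A1 + 21 semitones = F♯3.
The open G2 string is 10 semitones above the open A1, so the same pitch on the G2 string lies at fret 21 − 10 = 11.

11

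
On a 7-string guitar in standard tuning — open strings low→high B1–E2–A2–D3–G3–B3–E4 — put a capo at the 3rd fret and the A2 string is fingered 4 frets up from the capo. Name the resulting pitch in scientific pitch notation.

The capo raises the open A2 by 3 semitones to C3; fretting 4 more gives A2 + 3 + 4 = A2 + 7 semitones = E3.

E3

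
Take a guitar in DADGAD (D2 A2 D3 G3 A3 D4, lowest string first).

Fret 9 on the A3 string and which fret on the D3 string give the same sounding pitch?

16

A3 at fret 9 is A3 + 9 semitones = F#4.
The open D3 string is 7 semitones below the open A3, so the same pitch on the D3 string lies at fret 9 + 7 = 16.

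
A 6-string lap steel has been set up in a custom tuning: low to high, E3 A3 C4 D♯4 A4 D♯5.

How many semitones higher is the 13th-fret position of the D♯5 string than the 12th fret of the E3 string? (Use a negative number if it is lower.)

D♯5 at fret 13 → E6 (MIDI 88); E3 at fret 12 → E4 (MIDI 64).
88 − 64 = 24, so the two pitches are 24 semitones apart.

24 semitones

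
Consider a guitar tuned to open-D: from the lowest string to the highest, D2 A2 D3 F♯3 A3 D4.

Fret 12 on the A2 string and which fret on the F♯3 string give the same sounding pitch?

A2 at fret 12 is A2 + 12 semitones = A3.
The open F♯3 string is 9 semitones above the open A2, so the same pitch on the F♯3 string lies at fret 12 − 9 = 3.

3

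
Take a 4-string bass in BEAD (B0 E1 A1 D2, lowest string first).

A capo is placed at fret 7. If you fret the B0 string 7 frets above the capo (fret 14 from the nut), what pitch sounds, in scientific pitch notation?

C#2

The capo raises the open B0 by 7 semitones to F#1; fretting 7 more gives B0 + 7 + 7 = B0 + 14 semitones = C#2.
(Also written Db.)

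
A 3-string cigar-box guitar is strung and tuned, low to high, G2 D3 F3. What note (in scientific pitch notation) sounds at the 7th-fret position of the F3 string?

Each fret is one semitone, so F3 + 7 = C4.

C4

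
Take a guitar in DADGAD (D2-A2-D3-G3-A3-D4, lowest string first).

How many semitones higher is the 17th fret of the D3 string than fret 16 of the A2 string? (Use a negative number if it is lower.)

6 semitones

D3 at fret 17 → G4 (MIDI 67); A2 at fret 16 → C#4 (MIDI 61).
67 − 61 = 6, so the two pitches are 6 semitones apart.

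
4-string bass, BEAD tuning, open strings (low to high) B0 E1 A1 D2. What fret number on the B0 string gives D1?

D1 is 3 semitones above the open B0 (B–C–C#–D), so it sits at fret 3.

3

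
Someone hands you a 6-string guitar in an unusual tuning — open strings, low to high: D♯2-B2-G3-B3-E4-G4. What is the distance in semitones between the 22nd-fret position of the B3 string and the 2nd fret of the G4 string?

12 semitones

B3 at fret 22 → A5 (MIDI 81); G4 at fret 2 → A4 (MIDI 69).
81 − 69 = 12, so the two pitches are 12 semitones apart, with A5 the higher.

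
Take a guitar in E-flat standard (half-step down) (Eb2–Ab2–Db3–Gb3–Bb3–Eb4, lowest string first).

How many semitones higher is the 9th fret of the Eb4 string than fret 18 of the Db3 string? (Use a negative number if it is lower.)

Eb4 at fret 9 → C5 (MIDI 72); Db3 at fret 18 → G4 (MIDI 67).
72 − 67 = 5, so the two pitches are 5 semitones apart.

5 semitones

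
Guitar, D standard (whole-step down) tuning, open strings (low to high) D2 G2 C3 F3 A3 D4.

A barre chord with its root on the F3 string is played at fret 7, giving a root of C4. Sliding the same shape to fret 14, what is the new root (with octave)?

Moving from fret 7 to fret 14 shifts the root by 7 semitones.
C4 up 7 semitones is G4.

G4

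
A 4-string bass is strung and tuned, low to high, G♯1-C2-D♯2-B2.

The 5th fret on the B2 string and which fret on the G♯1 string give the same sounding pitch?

20

Fret 5 on B2 is MIDI 47 + 5 = 52 (E3). On the G♯1 string (open MIDI 32), that pitch is 52 − 32 = fret 20.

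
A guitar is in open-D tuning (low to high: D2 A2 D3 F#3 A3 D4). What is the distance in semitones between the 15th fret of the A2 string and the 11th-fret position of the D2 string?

A2 at fret 15 → C4 (MIDI 60); D2 at fret 11 → C#3 (MIDI 49).
60 − 49 = 11, so the two pitches are 11 semitones apart, with C4 the higher.

11 semitones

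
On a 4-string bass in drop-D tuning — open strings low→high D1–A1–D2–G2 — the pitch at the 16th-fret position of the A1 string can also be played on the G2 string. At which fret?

Fret 16 on A1 is MIDI 33 + 16 = 49 (C#3). On the G2 string (open MIDI 43), that pitch is 49 − 43 = fret 6.

6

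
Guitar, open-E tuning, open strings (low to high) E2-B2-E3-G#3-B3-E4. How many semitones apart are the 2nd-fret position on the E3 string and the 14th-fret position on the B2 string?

E3 at fret 2 → F#3 (MIDI 54); B2 at fret 14 → C#4 (MIDI 61).
54 − 61 = -7, so the two pitches are 7 semitones apart, with C#4 the higher.

7 semitones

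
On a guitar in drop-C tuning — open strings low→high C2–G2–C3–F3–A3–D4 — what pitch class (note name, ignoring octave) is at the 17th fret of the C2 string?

F

The open C2 string plus 17 semitones: C–C#–D–D#–…–D#–E–F.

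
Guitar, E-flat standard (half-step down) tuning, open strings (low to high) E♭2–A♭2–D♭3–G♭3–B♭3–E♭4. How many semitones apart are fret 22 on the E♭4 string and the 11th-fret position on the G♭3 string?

E♭4 at fret 22 → D♭6 (MIDI 85); G♭3 at fret 11 → F4 (MIDI 65).
85 − 65 = 20, so the two pitches are 20 semitones apart, with D♭6 the higher.

20 semitones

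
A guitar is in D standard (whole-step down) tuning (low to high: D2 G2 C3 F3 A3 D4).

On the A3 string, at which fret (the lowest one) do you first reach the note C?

3

From A3, count semitones up the chromatic scale until reaching C: A–A#–B–C — 3 steps.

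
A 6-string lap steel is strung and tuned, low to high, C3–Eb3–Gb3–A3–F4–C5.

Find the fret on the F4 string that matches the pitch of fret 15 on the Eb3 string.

1

Fret 15 on Eb3 is MIDI 51 + 15 = 66 (Gb4). On the F4 string (open MIDI 65), that pitch is 66 − 65 = fret 1.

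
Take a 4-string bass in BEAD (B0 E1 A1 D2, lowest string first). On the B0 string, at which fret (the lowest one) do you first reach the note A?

10

From B0, count semitones up the chromatic scale until reaching A: B–C–C#–D–…–G–G#–A — 10 steps.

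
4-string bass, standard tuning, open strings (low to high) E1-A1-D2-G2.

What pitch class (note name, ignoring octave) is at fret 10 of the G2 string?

F

The open G2 string plus 10 semitones: G–G#–A–A#–…–D#–E–F.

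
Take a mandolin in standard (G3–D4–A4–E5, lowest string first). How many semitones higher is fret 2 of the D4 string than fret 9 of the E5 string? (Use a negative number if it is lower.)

D4 at fret 2 → E4 (MIDI 64); E5 at fret 9 → C#6 (MIDI 85).
64 − 85 = -21, so the two pitches are 21 semitones apart.

-21 semitones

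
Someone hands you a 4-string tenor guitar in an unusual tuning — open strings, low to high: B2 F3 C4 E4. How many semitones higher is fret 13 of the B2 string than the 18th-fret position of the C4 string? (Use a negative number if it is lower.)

B2 at fret 13 → C4 (MIDI 60); C4 at fret 18 → F♯5 (MIDI 78).
60 − 78 = -18, so the two pitches are 18 semitones apart.

-18 semitones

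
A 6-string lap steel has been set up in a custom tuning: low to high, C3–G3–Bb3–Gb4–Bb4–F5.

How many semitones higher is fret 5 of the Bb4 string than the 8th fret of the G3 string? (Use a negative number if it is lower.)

12 semitones

Bb4 at fret 5 → Eb5 (MIDI 75); G3 at fret 8 → Eb4 (MIDI 63).
75 − 63 = 12, so the two pitches are 12 semitones apart.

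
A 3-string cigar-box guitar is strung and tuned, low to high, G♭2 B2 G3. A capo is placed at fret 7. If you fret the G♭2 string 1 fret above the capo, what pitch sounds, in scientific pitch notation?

The capo raises the open G♭2 by 7 semitones to D♭3; fretting 1 more gives G♭2 + 7 + 1 = G♭2 + 8 semitones = D3.

D3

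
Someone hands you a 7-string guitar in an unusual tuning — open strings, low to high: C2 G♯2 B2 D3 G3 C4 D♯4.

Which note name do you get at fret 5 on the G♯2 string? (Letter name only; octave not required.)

The open G♯2 string plus 5 semitones: G#–A–A#–B–C–C#.
(Equivalently spelled D♭.)

C♯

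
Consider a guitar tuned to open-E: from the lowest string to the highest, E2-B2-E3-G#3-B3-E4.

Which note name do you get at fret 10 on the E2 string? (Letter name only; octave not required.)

D

Each fret is one semitone, so E2 + 10 = D.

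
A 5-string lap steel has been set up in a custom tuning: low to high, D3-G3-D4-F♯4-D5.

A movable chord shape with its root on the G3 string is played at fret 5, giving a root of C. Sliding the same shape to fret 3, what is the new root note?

A♯

Moving from fret 5 to fret 3 shifts the root by -2 semitones.
C down 2 semitones is A♯.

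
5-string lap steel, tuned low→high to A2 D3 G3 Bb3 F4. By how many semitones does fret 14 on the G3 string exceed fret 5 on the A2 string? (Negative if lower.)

19 semitones

G3 at fret 14 → A4 (MIDI 69); A2 at fret 5 → D3 (MIDI 50).
69 − 50 = 19, so the two pitches are 19 semitones apart.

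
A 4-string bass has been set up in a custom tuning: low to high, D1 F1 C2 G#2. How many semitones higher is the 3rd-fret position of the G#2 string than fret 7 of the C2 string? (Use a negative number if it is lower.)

4 semitones

G#2 at fret 3 → B2 (MIDI 47); C2 at fret 7 → G2 (MIDI 43).
47 − 43 = 4, so the two pitches are 4 semitones apart.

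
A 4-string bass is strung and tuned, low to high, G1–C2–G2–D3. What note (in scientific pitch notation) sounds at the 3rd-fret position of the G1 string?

Bb1

The open G1 string plus 3 semitones: G–Ab–A–Bb.
No B→C boundary is crossed, so the octave stays at 1.
(Equivalently spelled A#1.)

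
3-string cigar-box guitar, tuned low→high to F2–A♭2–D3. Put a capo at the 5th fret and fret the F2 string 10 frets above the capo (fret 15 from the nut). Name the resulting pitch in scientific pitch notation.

A♭3

The capo raises the open F2 by 5 semitones to B♭2; fretting 10 more gives F2 + 5 + 10 = F2 + 15 semitones = A♭3.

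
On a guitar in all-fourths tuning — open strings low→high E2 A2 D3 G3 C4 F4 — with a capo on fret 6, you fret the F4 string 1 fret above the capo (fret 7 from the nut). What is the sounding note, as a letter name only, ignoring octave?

The capo raises the open F4 by 6 semitones to B4; fretting 1 more gives F4 + 6 + 1 = F4 + 7 semitones, landing on C.

C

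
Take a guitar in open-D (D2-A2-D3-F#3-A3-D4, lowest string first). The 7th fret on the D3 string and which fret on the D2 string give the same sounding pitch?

D3 at fret 7 is D3 + 7 semitones = A3.
The open D2 string is 12 semitones below the open D3, so the same pitch on the D2 string lies at fret 7 + 12 = 19.

19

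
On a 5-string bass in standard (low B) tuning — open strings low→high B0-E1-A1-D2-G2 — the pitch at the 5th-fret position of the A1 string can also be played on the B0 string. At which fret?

A1 at fret 5 is A1 + 5 semitones = D2.
The open B0 string is 10 semitones below the open A1, so the same pitch on the B0 string lies at fret 5 + 10 = 15.

15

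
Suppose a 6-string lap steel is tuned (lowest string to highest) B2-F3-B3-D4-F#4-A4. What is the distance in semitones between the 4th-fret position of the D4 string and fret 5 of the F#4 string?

D4 at fret 4 → F#4 (MIDI 66); F#4 at fret 5 → B4 (MIDI 71).
66 − 71 = -5, so the two pitches are 5 semitones apart, with B4 the higher.

5 semitones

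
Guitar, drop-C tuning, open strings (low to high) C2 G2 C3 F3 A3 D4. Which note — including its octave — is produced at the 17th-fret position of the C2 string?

C2 is MIDI 36. Adding 17 gives 53, which is F3.

F3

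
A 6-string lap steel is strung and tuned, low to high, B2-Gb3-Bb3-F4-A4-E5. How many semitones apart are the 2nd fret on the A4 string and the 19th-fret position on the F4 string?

13 semitones

A4 at fret 2 → B4 (MIDI 71); F4 at fret 19 → C6 (MIDI 84).
71 − 84 = -13, so the two pitches are 13 semitones apart, with C6 the higher.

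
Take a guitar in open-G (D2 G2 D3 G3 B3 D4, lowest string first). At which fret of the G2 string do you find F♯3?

11

F♯3 is 11 semitones above the open G2 (G–G#–A–A#–…–E–F–F#), so it sits at fret 11.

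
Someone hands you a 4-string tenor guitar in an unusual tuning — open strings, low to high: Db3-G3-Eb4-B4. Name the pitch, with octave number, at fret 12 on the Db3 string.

Db4

The open Db3 string plus 12 semitones: Db–D–Eb–E–…–B–C–Db.
The walk passes from B into C once, so the octave number goes from 3 to 4.
(Equivalently spelled C#4.)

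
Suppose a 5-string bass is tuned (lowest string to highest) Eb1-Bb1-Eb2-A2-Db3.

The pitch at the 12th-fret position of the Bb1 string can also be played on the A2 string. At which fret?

1

Fret 12 on Bb1 is MIDI 34 + 12 = 46 (Bb2). On the A2 string (open MIDI 45), that pitch is 46 − 45 = fret 1.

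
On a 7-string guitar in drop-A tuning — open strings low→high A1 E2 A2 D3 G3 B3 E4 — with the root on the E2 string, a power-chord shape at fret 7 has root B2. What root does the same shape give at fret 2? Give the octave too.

F♯2

Moving from fret 7 to fret 2 shifts the root by -5 semitones.
B2 down 5 semitones is F♯2.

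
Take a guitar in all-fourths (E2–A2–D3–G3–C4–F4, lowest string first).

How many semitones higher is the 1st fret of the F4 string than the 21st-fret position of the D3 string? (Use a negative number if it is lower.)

F4 at fret 1 → F♯4 (MIDI 66); D3 at fret 21 → B4 (MIDI 71).
66 − 71 = -5, so the two pitches are 5 semitones apart.

-5 semitones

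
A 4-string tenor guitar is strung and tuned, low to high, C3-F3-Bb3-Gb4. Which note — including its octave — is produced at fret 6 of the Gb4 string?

Gb4 is MIDI 66. Adding 6 gives 72, which is C5.

C5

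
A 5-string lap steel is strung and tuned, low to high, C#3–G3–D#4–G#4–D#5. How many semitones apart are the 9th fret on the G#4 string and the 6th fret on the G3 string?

G#4 at fret 9 → F5 (MIDI 77); G3 at fret 6 → C#4 (MIDI 61).
77 − 61 = 16, so the two pitches are 16 semitones apart, with F5 the higher.

16 semitones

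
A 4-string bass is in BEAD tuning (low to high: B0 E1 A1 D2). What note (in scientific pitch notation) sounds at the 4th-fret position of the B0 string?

Each fret is one semitone, so B0 + 4 = D#1.

D#1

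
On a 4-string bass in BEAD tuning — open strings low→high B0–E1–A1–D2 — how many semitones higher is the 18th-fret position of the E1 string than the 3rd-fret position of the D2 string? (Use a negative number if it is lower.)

E1 at fret 18 → A♯2 (MIDI 46); D2 at fret 3 → F2 (MIDI 41).
46 − 41 = 5, so the two pitches are 5 semitones apart.

5 semitones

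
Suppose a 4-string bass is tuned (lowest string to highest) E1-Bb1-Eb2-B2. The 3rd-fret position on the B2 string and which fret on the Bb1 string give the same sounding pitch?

16

B2 at fret 3 is B2 + 3 semitones = D3.
The open Bb1 string is 13 semitones below the open B2, so the same pitch on the Bb1 string lies at fret 3 + 13 = 16.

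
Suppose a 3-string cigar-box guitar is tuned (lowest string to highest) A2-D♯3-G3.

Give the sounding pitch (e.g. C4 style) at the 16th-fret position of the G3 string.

B4

Each fret is one semitone, so G3 + 16 = B4.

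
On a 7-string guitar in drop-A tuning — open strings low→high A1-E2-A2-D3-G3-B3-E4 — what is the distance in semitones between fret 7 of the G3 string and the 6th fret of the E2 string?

16 semitones

G3 at fret 7 → D4 (MIDI 62); E2 at fret 6 → A#2 (MIDI 46).
62 − 46 = 16, so the two pitches are 16 semitones apart, with D4 the higher.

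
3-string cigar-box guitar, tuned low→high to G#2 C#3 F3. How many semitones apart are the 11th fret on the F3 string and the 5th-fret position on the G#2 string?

F3 at fret 11 → E4 (MIDI 64); G#2 at fret 5 → C#3 (MIDI 49).
64 − 49 = 15, so the two pitches are 15 semitones apart, with E4 the higher.

15 semitones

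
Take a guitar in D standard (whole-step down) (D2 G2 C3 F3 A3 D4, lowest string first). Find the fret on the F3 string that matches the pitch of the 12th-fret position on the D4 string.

21

D4 at fret 12 is D4 + 12 semitones = D5.
The open F3 string is 9 semitones below the open D4, so the same pitch on the F3 string lies at fret 12 + 9 = 21.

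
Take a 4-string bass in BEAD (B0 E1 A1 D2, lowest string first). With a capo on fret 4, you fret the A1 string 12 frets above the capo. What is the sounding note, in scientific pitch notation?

C#3

The capo raises the open A1 by 4 semitones to C#2; fretting 12 more gives A1 + 4 + 12 = A1 + 16 semitones = C#3.
(Also written Db.)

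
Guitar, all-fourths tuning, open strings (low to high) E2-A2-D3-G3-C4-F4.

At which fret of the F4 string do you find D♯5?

10

D♯5 is 10 semitones above the open F4 (F–F#–G–G#–…–C#–D–D#), so it sits at fret 10.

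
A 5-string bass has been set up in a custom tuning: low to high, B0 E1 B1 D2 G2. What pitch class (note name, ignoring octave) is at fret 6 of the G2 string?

Db

Each fret is one semitone, so G2 + 6 = Db.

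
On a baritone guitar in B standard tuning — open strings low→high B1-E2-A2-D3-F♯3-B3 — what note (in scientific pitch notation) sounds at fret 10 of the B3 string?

Each fret is one semitone, so B3 + 10 = A4.

A4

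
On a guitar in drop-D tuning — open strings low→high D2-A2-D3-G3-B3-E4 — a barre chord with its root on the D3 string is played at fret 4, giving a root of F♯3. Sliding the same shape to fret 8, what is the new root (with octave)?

Moving from fret 4 to fret 8 shifts the root by 4 semitones.
F♯3 up 4 semitones is A♯3.

A♯3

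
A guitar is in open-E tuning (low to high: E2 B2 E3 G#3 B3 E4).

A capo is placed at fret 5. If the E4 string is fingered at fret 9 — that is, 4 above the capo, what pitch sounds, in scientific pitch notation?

The capo raises the open E4 by 5 semitones to A4; fretting 4 more gives E4 + 5 + 4 = E4 + 9 semitones = C#5.

C#5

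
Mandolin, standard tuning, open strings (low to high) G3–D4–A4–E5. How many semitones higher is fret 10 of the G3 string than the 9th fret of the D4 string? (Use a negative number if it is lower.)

G3 at fret 10 → F4 (MIDI 65); D4 at fret 9 → B4 (MIDI 71).
65 − 71 = -6, so the two pitches are 6 semitones apart.

-6 semitones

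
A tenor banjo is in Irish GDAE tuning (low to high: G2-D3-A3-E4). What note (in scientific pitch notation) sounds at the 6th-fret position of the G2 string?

The open G2 string plus 6 semitones: G–G#–A–A#–B–C–C#.
The walk passes from B into C once, so the octave number goes from 2 to 3.

C#3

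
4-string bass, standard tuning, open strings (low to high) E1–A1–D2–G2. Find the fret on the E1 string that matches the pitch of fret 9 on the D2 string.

Fret 9 on D2 is MIDI 38 + 9 = 47 (B2). On the E1 string (open MIDI 28), that pitch is 47 − 28 = fret 19.

19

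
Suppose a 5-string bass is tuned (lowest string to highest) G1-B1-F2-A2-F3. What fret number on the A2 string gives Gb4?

Gb4 is 21 semitones above the open A2 (A–Bb–B–C–…–E–F–Gb), so it sits at fret 21.

21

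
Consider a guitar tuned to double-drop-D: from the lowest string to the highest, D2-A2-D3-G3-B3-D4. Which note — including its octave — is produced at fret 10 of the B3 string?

A4

Each fret is one semitone, so B3 + 10 = A4.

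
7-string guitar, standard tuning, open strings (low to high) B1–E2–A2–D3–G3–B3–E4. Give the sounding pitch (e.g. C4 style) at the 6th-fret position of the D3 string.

The open D3 string plus 6 semitones: D–D#–E–F–F#–G–G#.
No B→C boundary is crossed, so the octave stays at 3.
(Equivalently spelled Ab3.)

G#3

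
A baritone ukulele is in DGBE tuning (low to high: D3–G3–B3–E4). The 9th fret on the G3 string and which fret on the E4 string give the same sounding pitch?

0

G3 at fret 9 is G3 + 9 semitones = E4.
The open E4 string is 9 semitones above the open G3, so the same pitch on the E4 string lies at fret 9 − 9 = 0.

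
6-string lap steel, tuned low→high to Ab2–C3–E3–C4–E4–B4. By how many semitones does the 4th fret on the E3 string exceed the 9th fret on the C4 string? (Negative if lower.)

-13 semitones

E3 at fret 4 → Ab3 (MIDI 56); C4 at fret 9 → A4 (MIDI 69).
56 − 69 = -13, so the two pitches are 13 semitones apart.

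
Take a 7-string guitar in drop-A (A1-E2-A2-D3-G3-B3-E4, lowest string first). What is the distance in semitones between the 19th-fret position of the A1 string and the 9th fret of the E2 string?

A1 at fret 19 → E3 (MIDI 52); E2 at fret 9 → C#3 (MIDI 49).
52 − 49 = 3, so the two pitches are 3 semitones apart, with E3 the higher.

3 semitones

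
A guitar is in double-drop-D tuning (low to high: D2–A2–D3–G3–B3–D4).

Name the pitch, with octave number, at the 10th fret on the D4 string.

C5

D4 is MIDI 62. Adding 10 gives 72, which is C5.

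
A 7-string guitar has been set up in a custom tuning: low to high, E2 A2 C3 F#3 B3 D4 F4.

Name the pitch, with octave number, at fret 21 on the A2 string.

F#4

The open A2 string plus 21 semitones: A–A#–B–C–…–E–F–F#.
The walk passes from B into C 2 times, so the octave number goes from 2 to 4.
(Equivalently spelled Gb4.)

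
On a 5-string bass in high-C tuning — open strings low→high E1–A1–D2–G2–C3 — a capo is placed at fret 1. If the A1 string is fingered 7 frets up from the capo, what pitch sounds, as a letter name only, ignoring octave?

The capo raises the open A1 by 1 semitone to A#1; fretting 7 more gives A1 + 1 + 7 = A1 + 8 semitones, landing on F.

F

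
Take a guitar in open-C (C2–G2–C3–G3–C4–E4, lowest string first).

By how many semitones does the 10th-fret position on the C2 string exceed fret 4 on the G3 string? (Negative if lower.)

C2 at fret 10 → A#2 (MIDI 46); G3 at fret 4 → B3 (MIDI 59).
46 − 59 = -13, so the two pitches are 13 semitones apart.

-13 semitones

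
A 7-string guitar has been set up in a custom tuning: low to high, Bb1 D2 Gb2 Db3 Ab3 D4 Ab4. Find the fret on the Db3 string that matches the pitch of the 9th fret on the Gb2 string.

2

Gb2 at fret 9 is Gb2 + 9 semitones = Eb3.
The open Db3 string is 7 semitones above the open Gb2, so the same pitch on the Db3 string lies at fret 9 − 7 = 2.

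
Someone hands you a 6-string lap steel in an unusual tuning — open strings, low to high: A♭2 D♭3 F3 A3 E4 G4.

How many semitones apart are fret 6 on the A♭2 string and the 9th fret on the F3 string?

12 semitones

A♭2 at fret 6 → D3 (MIDI 50); F3 at fret 9 → D4 (MIDI 62).
50 − 62 = -12, so the two pitches are 12 semitones apart, with D4 the higher.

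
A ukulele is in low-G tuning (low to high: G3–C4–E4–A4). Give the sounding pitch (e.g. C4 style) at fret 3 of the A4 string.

C5

The open A4 string plus 3 semitones: A–A#–B–C.
The walk passes from B into C once, so the octave number goes from 4 to 5.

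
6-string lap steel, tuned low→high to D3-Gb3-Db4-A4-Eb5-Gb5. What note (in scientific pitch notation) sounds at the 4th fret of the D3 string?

Gb3

The open D3 string plus 4 semitones: D–Eb–E–F–Gb.
No B→C boundary is crossed, so the octave stays at 3.
(Equivalently spelled F#3.)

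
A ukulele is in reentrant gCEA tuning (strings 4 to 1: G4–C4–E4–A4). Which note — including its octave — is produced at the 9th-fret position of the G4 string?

E5

Each fret is one semitone, so G4 + 9 = E5.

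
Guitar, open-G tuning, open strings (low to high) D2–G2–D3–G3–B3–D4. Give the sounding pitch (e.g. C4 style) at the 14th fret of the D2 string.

Each fret is one semitone, so D2 + 14 = E3.

E3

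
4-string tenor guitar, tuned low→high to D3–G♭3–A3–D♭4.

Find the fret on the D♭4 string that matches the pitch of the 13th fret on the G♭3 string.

6

G♭3 at fret 13 is G♭3 + 13 semitones = G4.
The open D♭4 string is 7 semitones above the open G♭3, so the same pitch on the D♭4 string lies at fret 13 − 7 = 6.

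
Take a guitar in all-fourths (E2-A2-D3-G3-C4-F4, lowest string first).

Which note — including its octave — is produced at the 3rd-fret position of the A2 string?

C3

The open A2 string plus 3 semitones: A–A#–B–C.
The walk passes from B into C once, so the octave number goes from 2 to 3.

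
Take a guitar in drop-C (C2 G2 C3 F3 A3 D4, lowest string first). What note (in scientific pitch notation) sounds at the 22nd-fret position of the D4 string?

C6

The open D4 string plus 22 semitones: D–D#–E–F–…–A#–B–C.
The walk passes from B into C 2 times, so the octave number goes from 4 to 6.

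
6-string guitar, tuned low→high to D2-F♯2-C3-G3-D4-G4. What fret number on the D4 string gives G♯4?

6

G♯4 is 6 semitones above the open D4 (D–D#–E–F–F#–G–G#), so it sits at fret 6.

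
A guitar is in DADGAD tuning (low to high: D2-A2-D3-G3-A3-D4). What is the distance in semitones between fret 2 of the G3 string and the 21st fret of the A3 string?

21 semitones

G3 at fret 2 → A3 (MIDI 57); A3 at fret 21 → F♯5 (MIDI 78).
57 − 78 = -21, so the two pitches are 21 semitones apart, with F♯5 the higher.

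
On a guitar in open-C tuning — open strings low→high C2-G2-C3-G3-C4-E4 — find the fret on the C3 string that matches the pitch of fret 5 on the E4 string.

E4 at fret 5 is E4 + 5 semitones = A4.
The open C3 string is 16 semitones below the open E4, so the same pitch on the C3 string lies at fret 5 + 16 = 21.

21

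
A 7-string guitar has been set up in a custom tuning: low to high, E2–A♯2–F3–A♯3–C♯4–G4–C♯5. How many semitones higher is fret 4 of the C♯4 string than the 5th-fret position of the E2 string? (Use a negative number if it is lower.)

20 semitones

C♯4 at fret 4 → F4 (MIDI 65); E2 at fret 5 → A2 (MIDI 45).
65 − 45 = 20, so the two pitches are 20 semitones apart.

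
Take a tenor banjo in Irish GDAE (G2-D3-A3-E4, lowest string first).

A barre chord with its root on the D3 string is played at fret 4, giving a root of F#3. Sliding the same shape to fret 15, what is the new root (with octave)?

F4

Moving from fret 4 to fret 15 shifts the root by 11 semitones.
F#3 up 11 semitones is F4.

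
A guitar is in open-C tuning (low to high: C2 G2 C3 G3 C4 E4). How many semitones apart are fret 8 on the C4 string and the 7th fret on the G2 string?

18 semitones

C4 at fret 8 → G#4 (MIDI 68); G2 at fret 7 → D3 (MIDI 50).
68 − 50 = 18, so the two pitches are 18 semitones apart, with G#4 the higher.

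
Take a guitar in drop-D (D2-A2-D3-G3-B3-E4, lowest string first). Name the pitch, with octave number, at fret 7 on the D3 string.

A3

Each fret is one semitone, so D3 + 7 = A3.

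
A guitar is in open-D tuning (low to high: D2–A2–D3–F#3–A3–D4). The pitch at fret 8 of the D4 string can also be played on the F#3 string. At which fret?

16

D4 at fret 8 is D4 + 8 semitones = A#4.
The open F#3 string is 8 semitones below the open D4, so the same pitch on the F#3 string lies at fret 8 + 8 = 16.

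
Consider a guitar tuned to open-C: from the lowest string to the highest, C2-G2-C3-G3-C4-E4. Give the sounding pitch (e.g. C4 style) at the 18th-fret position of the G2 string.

C♯4

Each fret is one semitone, so G2 + 18 = C♯4.
(Equivalently spelled D♭4.)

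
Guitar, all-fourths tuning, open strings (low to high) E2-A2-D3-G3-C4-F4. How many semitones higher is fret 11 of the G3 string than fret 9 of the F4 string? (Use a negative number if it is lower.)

G3 at fret 11 → F♯4 (MIDI 66); F4 at fret 9 → D5 (MIDI 74).
66 − 74 = -8, so the two pitches are 8 semitones apart.

-8 semitones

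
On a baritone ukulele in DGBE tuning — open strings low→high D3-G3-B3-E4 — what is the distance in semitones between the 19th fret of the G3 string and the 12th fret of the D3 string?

G3 at fret 19 → D5 (MIDI 74); D3 at fret 12 → D4 (MIDI 62).
74 − 62 = 12, so the two pitches are 12 semitones apart, with D5 the higher.

12 semitones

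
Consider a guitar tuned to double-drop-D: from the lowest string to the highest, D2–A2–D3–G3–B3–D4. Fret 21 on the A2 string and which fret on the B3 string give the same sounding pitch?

7

Fret 21 on A2 is MIDI 45 + 21 = 66 (F♯4). On the B3 string (open MIDI 59), that pitch is 66 − 59 = fret 7.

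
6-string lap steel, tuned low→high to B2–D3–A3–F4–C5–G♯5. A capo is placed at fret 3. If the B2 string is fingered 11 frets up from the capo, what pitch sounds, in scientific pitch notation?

The capo raises the open B2 by 3 semitones to D3; fretting 11 more gives B2 + 3 + 11 = B2 + 14 semitones = C♯4.
(Also written D♭.)

C♯4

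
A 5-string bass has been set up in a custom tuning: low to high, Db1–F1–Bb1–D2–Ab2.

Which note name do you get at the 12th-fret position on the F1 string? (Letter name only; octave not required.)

F

The open F1 string plus 12 semitones: F–Gb–G–Ab–…–Eb–E–F.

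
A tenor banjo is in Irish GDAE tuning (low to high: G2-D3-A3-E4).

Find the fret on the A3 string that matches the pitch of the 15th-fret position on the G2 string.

Fret 15 on G2 is MIDI 43 + 15 = 58 (A#3). On the A3 string (open MIDI 57), that pitch is 58 − 57 = fret 1.

1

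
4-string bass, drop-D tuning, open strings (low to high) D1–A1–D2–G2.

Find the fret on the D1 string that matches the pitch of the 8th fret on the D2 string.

20

Fret 8 on D2 is MIDI 38 + 8 = 46 (A#2). On the D1 string (open MIDI 26), that pitch is 46 − 26 = fret 20.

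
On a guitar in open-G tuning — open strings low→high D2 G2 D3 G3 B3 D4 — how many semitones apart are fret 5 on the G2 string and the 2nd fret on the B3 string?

G2 at fret 5 → C3 (MIDI 48); B3 at fret 2 → C♯4 (MIDI 61).
48 − 61 = -13, so the two pitches are 13 semitones apart, with C♯4 the higher.

13 semitones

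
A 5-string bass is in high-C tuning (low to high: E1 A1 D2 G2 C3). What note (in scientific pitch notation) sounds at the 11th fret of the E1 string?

D♯2

Each fret is one semitone, so E1 + 11 = D♯2.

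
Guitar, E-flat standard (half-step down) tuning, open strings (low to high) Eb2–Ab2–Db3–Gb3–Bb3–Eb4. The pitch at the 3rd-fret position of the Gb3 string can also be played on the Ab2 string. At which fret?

Fret 3 on Gb3 is MIDI 54 + 3 = 57 (A3). On the Ab2 string (open MIDI 44), that pitch is 57 − 44 = fret 13.

13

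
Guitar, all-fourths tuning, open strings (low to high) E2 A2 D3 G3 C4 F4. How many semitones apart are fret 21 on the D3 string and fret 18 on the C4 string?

D3 at fret 21 → B4 (MIDI 71); C4 at fret 18 → F#5 (MIDI 78).
71 − 78 = -7, so the two pitches are 7 semitones apart, with F#5 the higher.

7 semitones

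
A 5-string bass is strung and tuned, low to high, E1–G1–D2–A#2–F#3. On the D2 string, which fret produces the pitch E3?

E3 is 14 semitones above the open D2 (D–D#–E–F–…–D–D#–E), so it sits at fret 14.

14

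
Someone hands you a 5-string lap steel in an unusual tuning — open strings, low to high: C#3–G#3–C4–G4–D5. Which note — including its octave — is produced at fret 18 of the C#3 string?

G4

The open C#3 string plus 18 semitones: C#–D–D#–E–…–F–F#–G.
The walk passes from B into C once, so the octave number goes from 3 to 4.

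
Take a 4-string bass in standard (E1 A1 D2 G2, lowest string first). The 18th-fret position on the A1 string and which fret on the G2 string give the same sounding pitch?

Fret 18 on A1 is MIDI 33 + 18 = 51 (D#3). On the G2 string (open MIDI 43), that pitch is 51 − 43 = fret 8.

8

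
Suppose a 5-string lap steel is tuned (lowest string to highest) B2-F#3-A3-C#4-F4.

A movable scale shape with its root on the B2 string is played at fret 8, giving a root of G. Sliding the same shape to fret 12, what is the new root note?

B

Moving from fret 8 to fret 12 shifts the root by 4 semitones.
G up 4 semitones is B.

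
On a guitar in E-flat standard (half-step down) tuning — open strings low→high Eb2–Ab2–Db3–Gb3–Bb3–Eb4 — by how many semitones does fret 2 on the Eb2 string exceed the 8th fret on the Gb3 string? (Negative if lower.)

-21 semitones

Eb2 at fret 2 → F2 (MIDI 41); Gb3 at fret 8 → D4 (MIDI 62).
41 − 62 = -21, so the two pitches are 21 semitones apart.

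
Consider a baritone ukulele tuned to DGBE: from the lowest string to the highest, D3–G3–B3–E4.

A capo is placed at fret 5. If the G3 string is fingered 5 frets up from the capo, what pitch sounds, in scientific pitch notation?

The capo raises the open G3 by 5 semitones to C4; fretting 5 more gives G3 + 5 + 5 = G3 + 10 semitones = F4.

F4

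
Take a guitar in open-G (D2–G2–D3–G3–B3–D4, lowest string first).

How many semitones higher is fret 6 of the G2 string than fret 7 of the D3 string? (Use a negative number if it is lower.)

G2 at fret 6 → C#3 (MIDI 49); D3 at fret 7 → A3 (MIDI 57).
49 − 57 = -8, so the two pitches are 8 semitones apart.

-8 semitones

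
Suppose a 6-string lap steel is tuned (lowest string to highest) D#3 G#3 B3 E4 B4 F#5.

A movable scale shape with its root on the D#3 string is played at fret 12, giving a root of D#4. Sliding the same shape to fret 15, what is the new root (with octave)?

F#4

Moving from fret 12 to fret 15 shifts the root by 3 semitones.
D#4 up 3 semitones is F#4.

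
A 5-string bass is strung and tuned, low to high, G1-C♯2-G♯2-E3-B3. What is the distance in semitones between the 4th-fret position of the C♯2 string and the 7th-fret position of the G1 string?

C♯2 at fret 4 → F2 (MIDI 41); G1 at fret 7 → D2 (MIDI 38).
41 − 38 = 3, so the two pitches are 3 semitones apart, with F2 the higher.

3 semitones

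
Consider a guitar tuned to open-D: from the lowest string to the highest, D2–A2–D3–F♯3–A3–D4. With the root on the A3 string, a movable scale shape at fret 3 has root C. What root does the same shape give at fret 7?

E

Moving from fret 3 to fret 7 shifts the root by 4 semitones.
C up 4 semitones is E.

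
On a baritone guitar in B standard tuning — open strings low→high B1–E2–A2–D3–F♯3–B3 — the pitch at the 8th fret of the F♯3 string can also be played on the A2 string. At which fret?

F♯3 at fret 8 is F♯3 + 8 semitones = D4.
The open A2 string is 9 semitones below the open F♯3, so the same pitch on the A2 string lies at fret 8 + 9 = 17.

17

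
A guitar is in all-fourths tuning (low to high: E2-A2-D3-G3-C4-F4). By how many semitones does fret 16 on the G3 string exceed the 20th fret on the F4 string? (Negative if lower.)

G3 at fret 16 → B4 (MIDI 71); F4 at fret 20 → C#6 (MIDI 85).
71 − 85 = -14, so the two pitches are 14 semitones apart.

-14 semitones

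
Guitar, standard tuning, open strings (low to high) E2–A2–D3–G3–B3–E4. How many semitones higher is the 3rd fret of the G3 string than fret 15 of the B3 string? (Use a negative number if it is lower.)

G3 at fret 3 → A♯3 (MIDI 58); B3 at fret 15 → D5 (MIDI 74).
58 − 74 = -16, so the two pitches are 16 semitones apart.

-16 semitones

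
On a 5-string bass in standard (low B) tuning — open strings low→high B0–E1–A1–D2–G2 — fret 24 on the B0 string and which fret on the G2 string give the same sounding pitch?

4

B0 at fret 24 is B0 + 24 semitones = B2.
The open G2 string is 20 semitones above the open B0, so the same pitch on the G2 string lies at fret 24 − 20 = 4.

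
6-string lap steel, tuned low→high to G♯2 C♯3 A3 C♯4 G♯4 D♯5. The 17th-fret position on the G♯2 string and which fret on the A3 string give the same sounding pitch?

Fret 17 on G♯2 is MIDI 44 + 17 = 61 (C♯4). On the A3 string (open MIDI 57), that pitch is 61 − 57 = fret 4.

4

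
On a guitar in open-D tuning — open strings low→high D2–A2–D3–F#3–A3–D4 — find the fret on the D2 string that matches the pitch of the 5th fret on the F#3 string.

21

Fret 5 on F#3 is MIDI 54 + 5 = 59 (B3). On the D2 string (open MIDI 38), that pitch is 59 − 38 = fret 21.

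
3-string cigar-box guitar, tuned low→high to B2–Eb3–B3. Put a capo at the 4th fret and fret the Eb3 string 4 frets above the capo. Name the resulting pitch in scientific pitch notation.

B3

The capo raises the open Eb3 by 4 semitones to G3; fretting 4 more gives Eb3 + 4 + 4 = Eb3 + 8 semitones = B3.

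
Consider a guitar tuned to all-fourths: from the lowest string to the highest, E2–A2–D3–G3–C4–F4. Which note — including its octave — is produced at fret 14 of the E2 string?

F♯3

E2 is MIDI 40. Adding 14 gives 54, which is F♯3.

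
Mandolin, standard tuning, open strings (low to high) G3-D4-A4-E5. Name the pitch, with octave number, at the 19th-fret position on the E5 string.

B6

E5 is MIDI 76. Adding 19 gives 95, which is B6.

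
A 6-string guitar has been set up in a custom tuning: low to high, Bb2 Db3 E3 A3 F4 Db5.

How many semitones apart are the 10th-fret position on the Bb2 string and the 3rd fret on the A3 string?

Bb2 at fret 10 → Ab3 (MIDI 56); A3 at fret 3 → C4 (MIDI 60).
56 − 60 = -4, so the two pitches are 4 semitones apart, with C4 the higher.

4 semitones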